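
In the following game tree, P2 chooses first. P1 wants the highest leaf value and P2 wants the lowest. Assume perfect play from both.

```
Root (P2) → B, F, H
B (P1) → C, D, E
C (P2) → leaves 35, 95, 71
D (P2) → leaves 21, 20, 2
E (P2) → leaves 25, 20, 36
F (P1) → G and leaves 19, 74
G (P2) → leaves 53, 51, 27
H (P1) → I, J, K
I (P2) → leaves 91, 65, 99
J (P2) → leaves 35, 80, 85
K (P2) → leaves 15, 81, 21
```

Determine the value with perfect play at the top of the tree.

C (P2): min(35, 95, 71) = 35
D (P2): min(21, 20, 2) = 2
E (P2): min(25, 20, 36) = 20
B (P1): max(35, 2, 20) = 35
G (P2): min(53, 51, 27) = 27
F (P1): max(27, 19, 74) = 74
I (P2): min(91, 65, 99) = 65
J (P2): min(35, 80, 85) = 35
K (P2): min(15, 81, 21) = 15
H (P1): max(65, 35, 15) = 65
Root (P2): min(35, 74, 65) = 35

35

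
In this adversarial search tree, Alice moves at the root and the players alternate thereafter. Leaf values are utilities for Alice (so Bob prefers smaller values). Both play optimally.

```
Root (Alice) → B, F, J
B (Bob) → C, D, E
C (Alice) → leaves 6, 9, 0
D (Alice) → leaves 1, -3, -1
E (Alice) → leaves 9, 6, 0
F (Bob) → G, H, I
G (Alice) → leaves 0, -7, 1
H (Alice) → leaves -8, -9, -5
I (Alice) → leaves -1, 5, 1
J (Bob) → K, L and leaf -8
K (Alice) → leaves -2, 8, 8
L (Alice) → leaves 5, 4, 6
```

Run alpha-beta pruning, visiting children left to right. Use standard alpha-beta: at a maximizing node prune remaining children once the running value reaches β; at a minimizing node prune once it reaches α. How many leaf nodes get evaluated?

17

C [α=-∞,β=+∞]: v=9
D [α=-∞,β=9]: v=1
E [α=-∞,β=1]: v=9 after child 1 ≥ β → β-cutoff, skip 2
B [α=-∞,β=+∞]: v=1
G [α=1,β=+∞]: v=1
F [α=1,β=+∞]: v=1 after child 1 ≤ α → α-cutoff, skip 2
K [α=1,β=+∞]: v=8
L [α=1,β=8]: v=6
J [α=1,β=+∞]: v=-8
Root [α=-∞,β=+∞]: v=1
Leaves evaluated: 17 of 25.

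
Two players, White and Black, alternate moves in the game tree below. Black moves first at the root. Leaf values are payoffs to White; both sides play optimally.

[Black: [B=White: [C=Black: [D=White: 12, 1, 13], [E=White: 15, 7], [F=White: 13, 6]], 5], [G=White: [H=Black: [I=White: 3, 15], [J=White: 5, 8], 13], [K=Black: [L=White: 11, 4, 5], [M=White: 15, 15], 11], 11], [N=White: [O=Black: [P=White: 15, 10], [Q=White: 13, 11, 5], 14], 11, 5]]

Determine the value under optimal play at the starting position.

11

D (White): max(12, 1, 13) = 13
E (White): max(15, 7) = 15
F (White): max(13, 6) = 13
C (Black): min(13, 15, 13) = 13
B (White): max(13, 5) = 13
I (White): max(3, 15) = 15
J (White): max(5, 8) = 8
H (Black): min(15, 8, 13) = 8
L (White): max(11, 4, 5) = 11
M (White): max(15, 15) = 15
K (Black): min(11, 15, 11) = 11
G (White): max(8, 11, 11) = 11
P (White): max(15, 10) = 15
Q (White): max(13, 11, 5) = 13
O (Black): min(15, 13, 14) = 13
N (White): max(13, 11, 5) = 13
Root (Black): min(13, 11, 13) = 11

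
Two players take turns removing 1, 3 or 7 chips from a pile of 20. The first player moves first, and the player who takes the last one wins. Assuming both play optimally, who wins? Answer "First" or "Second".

Positions where the player to move wins (W) vs loses (L):
i:   0  1  2  3  4  5  6  7  8  9 10 11 12 13 14 15 16 17 18 19 20
     L  W  L  W  L  W  L  W  L  W  L  W  L  W  L  W  L  W  L  W  L
Position 20 is L, so the second player wins.

Second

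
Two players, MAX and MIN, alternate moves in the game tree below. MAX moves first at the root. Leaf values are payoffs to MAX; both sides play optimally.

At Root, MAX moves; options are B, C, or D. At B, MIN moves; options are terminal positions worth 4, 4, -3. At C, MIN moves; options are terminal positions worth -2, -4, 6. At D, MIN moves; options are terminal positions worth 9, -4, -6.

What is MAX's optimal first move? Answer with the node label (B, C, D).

B

B (MIN): min(4, 4, -3) = -3
C (MIN): min(-2, -4, 6) = -4
D (MIN): min(9, -4, -6) = -6
Root (MAX): max(-3, -4, -6) = -3
MAX picks the child with the highest value: B (value -3).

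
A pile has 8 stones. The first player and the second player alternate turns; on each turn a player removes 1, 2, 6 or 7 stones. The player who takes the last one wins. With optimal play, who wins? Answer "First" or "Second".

Second

Mark each pile size as W (mover wins) or L (mover loses):
i:   0  1  2  3  4  5  6  7  8
     L  W  W  L  W  W  W  W  L
Position 8 is L, so the second player wins.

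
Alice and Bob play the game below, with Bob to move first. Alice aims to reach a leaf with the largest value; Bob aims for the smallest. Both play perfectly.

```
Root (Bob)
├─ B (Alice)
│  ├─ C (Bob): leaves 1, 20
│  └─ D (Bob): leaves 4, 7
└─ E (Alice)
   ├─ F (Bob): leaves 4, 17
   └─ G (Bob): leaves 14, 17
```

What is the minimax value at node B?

C: min(1, 20) = 1
D: min(4, 7) = 4
B: max(1, 4) = 4

4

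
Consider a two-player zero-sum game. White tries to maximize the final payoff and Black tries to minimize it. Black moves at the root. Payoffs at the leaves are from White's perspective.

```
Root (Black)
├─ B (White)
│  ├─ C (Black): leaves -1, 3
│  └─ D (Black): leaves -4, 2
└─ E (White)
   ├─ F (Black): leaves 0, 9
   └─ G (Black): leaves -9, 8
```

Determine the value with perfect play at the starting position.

C (Black): min(-1, 3) = -1
D (Black): min(-4, 2) = -4
B (White): max(-1, -4) = -1
F (Black): min(0, 9) = 0
G (Black): min(-9, 8) = -9
E (White): max(0, -9) = 0
Root (Black): min(-1, 0) = -1

-1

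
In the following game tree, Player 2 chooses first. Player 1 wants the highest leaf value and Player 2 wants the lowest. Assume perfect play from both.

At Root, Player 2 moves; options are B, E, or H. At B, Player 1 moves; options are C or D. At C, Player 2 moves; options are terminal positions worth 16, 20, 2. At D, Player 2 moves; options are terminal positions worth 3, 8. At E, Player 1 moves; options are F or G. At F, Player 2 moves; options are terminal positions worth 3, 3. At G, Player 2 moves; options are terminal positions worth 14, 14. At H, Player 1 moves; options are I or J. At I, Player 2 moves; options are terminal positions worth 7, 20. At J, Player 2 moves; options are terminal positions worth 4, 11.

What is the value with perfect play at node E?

14

F: min(3, 3) = 3
G: min(14, 14) = 14
E: max(3, 14) = 14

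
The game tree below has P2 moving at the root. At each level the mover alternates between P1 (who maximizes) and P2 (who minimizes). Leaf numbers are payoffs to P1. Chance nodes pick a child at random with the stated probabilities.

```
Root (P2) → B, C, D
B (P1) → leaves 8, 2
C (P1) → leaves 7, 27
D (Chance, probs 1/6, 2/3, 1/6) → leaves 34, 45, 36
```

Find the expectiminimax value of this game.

8

B (P1): max(8, 2) = 8
C (P1): max(7, 27) = 27
D (Chance): 1/6·34 + 2/3·45 + 1/6·36 = 41.67
Root (P2): min(8, 27, 41.67) = 8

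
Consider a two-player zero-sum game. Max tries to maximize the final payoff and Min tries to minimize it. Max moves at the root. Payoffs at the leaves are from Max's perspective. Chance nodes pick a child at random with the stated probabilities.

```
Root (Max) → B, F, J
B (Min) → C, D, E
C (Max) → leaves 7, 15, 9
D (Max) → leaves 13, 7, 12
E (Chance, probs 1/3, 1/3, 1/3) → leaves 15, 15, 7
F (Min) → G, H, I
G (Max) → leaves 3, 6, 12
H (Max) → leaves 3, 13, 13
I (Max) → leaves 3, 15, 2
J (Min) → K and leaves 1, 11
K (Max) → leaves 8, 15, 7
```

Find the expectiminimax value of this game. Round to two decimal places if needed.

C (Max): max(7, 15, 9) = 15
D (Max): max(13, 7, 12) = 13
E (Chance): 1/3·15 + 1/3·15 + 1/3·7 = 12.33
B (Min): min(15, 13, 12.33) = 12.33
G (Max): max(3, 6, 12) = 12
H (Max): max(3, 13, 13) = 13
I (Max): max(3, 15, 2) = 15
F (Min): min(12, 13, 15) = 12
K (Max): max(8, 15, 7) = 15
J (Min): min(15, 1, 11) = 1
Root (Max): max(12.33, 12, 1) = 12.33

12.33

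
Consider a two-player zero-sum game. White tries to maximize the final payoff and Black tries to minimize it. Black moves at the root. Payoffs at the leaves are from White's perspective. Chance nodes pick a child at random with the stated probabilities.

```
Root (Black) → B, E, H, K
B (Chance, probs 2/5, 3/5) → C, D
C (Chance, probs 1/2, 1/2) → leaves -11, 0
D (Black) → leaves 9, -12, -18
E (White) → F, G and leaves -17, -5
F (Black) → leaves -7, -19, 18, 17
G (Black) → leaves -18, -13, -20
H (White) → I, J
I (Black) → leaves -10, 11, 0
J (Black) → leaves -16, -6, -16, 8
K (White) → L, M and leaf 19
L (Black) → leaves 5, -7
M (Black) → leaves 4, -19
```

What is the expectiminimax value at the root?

C (Chance): 1/2·-11 + 1/2·0 = -5.5
D (Black): min(9, -12, -18) = -18
B (Chance): 2/5·-5.5 + 3/5·-18 = -13
F (Black): min(-7, -19, 18, 17) = -19
G (Black): min(-18, -13, -20) = -20
E (White): max(-19, -20, -17, -5) = -5
I (Black): min(-10, 11, 0) = -10
J (Black): min(-16, -6, -16, 8) = -16
H (White): max(-10, -16) = -10
L (Black): min(5, -7) = -7
M (Black): min(4, -19) = -19
K (White): max(-7, -19, 19) = 19
Root (Black): min(-13, -5, -10, 19) = -13

-13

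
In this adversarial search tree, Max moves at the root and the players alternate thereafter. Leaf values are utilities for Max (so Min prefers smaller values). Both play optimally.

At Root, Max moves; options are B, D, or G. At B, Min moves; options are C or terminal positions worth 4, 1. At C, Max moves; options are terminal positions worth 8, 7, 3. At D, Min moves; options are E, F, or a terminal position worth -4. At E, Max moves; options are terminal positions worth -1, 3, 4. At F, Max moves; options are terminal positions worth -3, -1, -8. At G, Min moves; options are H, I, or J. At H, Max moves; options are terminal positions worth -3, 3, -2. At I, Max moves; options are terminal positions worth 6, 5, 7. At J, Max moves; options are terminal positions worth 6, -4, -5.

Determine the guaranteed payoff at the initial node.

3

C (Max): max(8, 7, 3) = 8
B (Min): min(8, 4, 1) = 1
E (Max): max(-1, 3, 4) = 4
F (Max): max(-3, -1, -8) = -1
D (Min): min(4, -1, -4) = -4
H (Max): max(-3, 3, -2) = 3
I (Max): max(6, 5, 7) = 7
J (Max): max(6, -4, -5) = 6
G (Min): min(3, 7, 6) = 3
Root (Max): max(1, -4, 3) = 3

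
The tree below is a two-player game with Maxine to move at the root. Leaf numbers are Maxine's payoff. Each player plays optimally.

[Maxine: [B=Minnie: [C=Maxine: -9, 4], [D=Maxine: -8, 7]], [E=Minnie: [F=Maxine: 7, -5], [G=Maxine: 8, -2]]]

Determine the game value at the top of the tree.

C (Maxine): max(-9, 4) = 4
D (Maxine): max(-8, 7) = 7
B (Minnie): min(4, 7) = 4
F (Maxine): max(7, -5) = 7
G (Maxine): max(8, -2) = 8
E (Minnie): min(7, 8) = 7
Root (Maxine): max(4, 7) = 7

7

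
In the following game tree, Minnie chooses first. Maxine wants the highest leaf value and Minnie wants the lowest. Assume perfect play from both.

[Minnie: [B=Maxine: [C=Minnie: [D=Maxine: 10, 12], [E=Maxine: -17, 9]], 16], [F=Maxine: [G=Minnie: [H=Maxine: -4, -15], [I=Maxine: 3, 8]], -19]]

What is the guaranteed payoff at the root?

D (Maxine): max(10, 12) = 12
E (Maxine): max(-17, 9) = 9
C (Minnie): min(12, 9) = 9
B (Maxine): max(9, 16) = 16
H (Maxine): max(-4, -15) = -4
I (Maxine): max(3, 8) = 8
G (Minnie): min(-4, 8) = -4
F (Maxine): max(-4, -19) = -4
Root (Minnie): min(16, -4) = -4

-4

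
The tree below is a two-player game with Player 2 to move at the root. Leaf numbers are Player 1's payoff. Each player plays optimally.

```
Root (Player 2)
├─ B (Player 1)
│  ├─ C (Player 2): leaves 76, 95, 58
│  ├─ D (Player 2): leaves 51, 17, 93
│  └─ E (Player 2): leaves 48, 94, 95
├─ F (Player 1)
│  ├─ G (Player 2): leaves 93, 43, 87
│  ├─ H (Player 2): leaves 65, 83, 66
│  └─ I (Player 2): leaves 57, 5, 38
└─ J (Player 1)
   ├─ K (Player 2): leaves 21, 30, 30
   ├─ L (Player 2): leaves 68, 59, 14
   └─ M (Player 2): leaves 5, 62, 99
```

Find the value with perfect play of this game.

21

C (Player 2): min(76, 95, 58) = 58
D (Player 2): min(51, 17, 93) = 17
E (Player 2): min(48, 94, 95) = 48
B (Player 1): max(58, 17, 48) = 58
G (Player 2): min(93, 43, 87) = 43
H (Player 2): min(65, 83, 66) = 65
I (Player 2): min(57, 5, 38) = 5
F (Player 1): max(43, 65, 5) = 65
K (Player 2): min(21, 30, 30) = 21
L (Player 2): min(68, 59, 14) = 14
M (Player 2): min(5, 62, 99) = 5
J (Player 1): max(21, 14, 5) = 21
Root (Player 2): min(58, 65, 21) = 21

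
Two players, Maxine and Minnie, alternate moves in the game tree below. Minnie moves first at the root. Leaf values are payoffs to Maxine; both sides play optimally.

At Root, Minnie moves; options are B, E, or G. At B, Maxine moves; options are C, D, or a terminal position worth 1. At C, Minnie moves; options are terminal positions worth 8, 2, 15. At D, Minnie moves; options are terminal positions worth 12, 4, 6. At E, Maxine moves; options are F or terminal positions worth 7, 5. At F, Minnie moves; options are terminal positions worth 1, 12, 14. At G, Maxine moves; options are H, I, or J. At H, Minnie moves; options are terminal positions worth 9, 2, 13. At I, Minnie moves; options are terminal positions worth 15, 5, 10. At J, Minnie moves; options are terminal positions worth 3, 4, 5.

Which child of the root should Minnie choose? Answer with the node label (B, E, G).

B

C (Minnie): min(8, 2, 15) = 2
D (Minnie): min(12, 4, 6) = 4
B (Maxine): max(2, 4, 1) = 4
F (Minnie): min(1, 12, 14) = 1
E (Maxine): max(1, 7, 5) = 7
H (Minnie): min(9, 2, 13) = 2
I (Minnie): min(15, 5, 10) = 5
J (Minnie): min(3, 4, 5) = 3
G (Maxine): max(2, 5, 3) = 5
Root (Minnie): min(4, 7, 5) = 4
Minnie picks the child with the lowest value: B (value 4).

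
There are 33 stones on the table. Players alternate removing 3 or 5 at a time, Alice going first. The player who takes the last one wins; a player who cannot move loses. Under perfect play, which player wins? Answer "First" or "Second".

i:   0  1  2  3  4  5  6  7  8  9 10 11 12 13 14 15 16 17 18 19 20 21 22 23 24 25 26 27 28 29 30 31 32 33
     L  L  L  W  W  W  W  W  L  L  L  W  W  W  W  W  L  L  L  W  W  W  W  W  L  L  L  W  W  W  W  W  L  L
Position 33 is L, so the second player wins.

Second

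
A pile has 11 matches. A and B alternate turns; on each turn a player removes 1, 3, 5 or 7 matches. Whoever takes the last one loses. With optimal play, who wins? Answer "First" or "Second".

Second

W/L table (W = player to move can force a win):
i:   0  1  2  3  4  5  6  7  8  9 10 11
     W  L  W  L  W  L  W  L  W  L  W  L
Position 11 is L, so the second player wins.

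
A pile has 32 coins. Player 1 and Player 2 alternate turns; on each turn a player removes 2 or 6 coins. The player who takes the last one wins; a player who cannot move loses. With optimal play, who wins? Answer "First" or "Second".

Compute winning (W) and losing (L) positions by backward induction:
i:   0  1  2  3  4  5  6  7  8  9 10 11 12 13 14 15 16 17 18 19 20 21 22 23 24 25 26 27 28 29 30 31 32
     L  L  W  W  L  L  W  W  L  L  W  W  L  L  W  W  L  L  W  W  L  L  W  W  L  L  W  W  L  L  W  W  L
Position 32 is L, so the second player wins.

Second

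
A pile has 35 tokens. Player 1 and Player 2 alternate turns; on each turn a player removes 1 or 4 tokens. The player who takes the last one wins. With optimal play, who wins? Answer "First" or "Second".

Second

Compute winning (W) and losing (L) positions by backward induction:
i:   0  1  2  3  4  5  6  7  8  9 10 11 12 13 14 15 16 17 18 19 20 21 22 23 24 25 26 27 28 29 30 31 32 33 34 35
     L  W  L  W  W  L  W  L  W  W  L  W  L  W  W  L  W  L  W  W  L  W  L  W  W  L  W  L  W  W  L  W  L  W  W  L
Position 35 is L, so the second player wins.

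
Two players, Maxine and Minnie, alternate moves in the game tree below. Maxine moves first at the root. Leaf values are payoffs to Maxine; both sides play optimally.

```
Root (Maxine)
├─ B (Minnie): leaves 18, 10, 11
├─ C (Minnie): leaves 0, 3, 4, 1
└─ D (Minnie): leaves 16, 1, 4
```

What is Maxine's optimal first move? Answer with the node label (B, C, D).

B (Minnie): min(18, 10, 11) = 10
C (Minnie): min(0, 3, 4, 1) = 0
D (Minnie): min(16, 1, 4) = 1
Root (Maxine): max(10, 0, 1) = 10
Maxine picks the child with the highest value: B (value 10).

B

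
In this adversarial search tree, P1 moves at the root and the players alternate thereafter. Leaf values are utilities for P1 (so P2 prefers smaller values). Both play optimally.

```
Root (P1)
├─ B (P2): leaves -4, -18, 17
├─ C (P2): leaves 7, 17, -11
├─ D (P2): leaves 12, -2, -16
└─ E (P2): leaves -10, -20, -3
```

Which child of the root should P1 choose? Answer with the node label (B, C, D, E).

C

B (P2): min(-4, -18, 17) = -18
C (P2): min(7, 17, -11) = -11
D (P2): min(12, -2, -16) = -16
E (P2): min(-10, -20, -3) = -20
Root (P1): max(-18, -11, -16, -20) = -11
P1 picks the child with the highest value: C (value -11).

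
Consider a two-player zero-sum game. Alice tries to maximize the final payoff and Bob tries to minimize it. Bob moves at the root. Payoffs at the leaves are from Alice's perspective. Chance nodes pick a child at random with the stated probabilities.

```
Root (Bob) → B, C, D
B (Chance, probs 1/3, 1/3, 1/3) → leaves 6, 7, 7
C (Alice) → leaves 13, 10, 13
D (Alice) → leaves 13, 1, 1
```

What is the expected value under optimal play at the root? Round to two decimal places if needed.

B (Chance): 1/3·6 + 1/3·7 + 1/3·7 = 6.67
C (Alice): max(13, 10, 13) = 13
D (Alice): max(13, 1, 1) = 13
Root (Bob): min(6.67, 13, 13) = 6.67

6.67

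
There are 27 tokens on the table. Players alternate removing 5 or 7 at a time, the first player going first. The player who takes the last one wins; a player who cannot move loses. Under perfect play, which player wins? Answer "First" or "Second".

Second

Compute winning (W) and losing (L) positions by backward induction:
i:   0  1  2  3  4  5  6  7  8  9 10 11 12 13 14 15 16 17 18 19 20 21 22 23 24 25 26 27
     L  L  L  L  L  W  W  W  W  W  W  W  L  L  L  L  L  W  W  W  W  W  W  W  L  L  L  L
Position 27 is L, so the second player wins.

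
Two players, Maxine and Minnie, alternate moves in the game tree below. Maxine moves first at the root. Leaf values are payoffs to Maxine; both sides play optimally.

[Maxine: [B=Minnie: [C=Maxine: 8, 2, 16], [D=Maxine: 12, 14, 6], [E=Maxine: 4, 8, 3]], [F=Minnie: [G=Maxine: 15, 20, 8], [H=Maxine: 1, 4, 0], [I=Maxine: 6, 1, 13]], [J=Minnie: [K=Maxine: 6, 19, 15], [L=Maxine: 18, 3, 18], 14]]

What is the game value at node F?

4

G: max(15, 20, 8) = 20
H: max(1, 4, 0) = 4
I: max(6, 1, 13) = 13
F: min(20, 4, 13) = 4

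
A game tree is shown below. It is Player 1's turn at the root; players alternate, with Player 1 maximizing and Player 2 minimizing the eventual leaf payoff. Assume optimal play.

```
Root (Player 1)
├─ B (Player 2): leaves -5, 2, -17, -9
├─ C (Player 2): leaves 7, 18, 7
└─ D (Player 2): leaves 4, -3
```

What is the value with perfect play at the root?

B (Player 2): min(-5, 2, -17, -9) = -17
C (Player 2): min(7, 18, 7) = 7
D (Player 2): min(4, -3) = -3
Root (Player 1): max(-17, 7, -3) = 7

7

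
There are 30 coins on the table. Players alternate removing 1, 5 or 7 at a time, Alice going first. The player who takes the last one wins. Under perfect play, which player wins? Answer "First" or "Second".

Second

W/L table (W = player to move can force a win):
i:   0  1  2  3  4  5  6  7  8  9 10 11 12 13 14 15 16 17 18 19 20 21 22 23 24 25 26 27 28 29 30
     L  W  L  W  L  W  L  W  L  W  L  W  L  W  L  W  L  W  L  W  L  W  L  W  L  W  L  W  L  W  L
Position 30 is L, so the second player wins.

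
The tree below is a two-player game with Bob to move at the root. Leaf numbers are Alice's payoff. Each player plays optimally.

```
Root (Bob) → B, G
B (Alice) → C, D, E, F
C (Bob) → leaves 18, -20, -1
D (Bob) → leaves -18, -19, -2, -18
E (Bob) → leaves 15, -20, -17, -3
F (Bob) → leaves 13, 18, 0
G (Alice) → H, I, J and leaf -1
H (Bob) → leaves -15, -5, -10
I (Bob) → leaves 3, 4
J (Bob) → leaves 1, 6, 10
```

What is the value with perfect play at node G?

H: min(-15, -5, -10) = -15
I: min(3, 4) = 3
J: min(1, 6, 10) = 1
G: max(-15, 3, 1, -1) = 3

3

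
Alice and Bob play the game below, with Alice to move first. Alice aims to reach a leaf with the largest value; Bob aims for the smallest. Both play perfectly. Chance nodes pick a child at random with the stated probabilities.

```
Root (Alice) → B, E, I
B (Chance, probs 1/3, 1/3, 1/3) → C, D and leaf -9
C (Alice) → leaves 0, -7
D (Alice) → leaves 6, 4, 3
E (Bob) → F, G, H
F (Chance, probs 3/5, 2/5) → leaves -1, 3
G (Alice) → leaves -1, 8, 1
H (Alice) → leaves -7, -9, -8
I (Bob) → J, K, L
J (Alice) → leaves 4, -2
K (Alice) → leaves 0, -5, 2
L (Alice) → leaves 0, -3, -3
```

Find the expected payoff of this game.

0

C (Alice): max(0, -7) = 0
D (Alice): max(6, 4, 3) = 6
B (Chance): 1/3·0 + 1/3·6 + 1/3·-9 = -1
F (Chance): 3/5·-1 + 2/5·3 = 0.6
G (Alice): max(-1, 8, 1) = 8
H (Alice): max(-7, -9, -8) = -7
E (Bob): min(0.6, 8, -7) = -7
J (Alice): max(4, -2) = 4
K (Alice): max(0, -5, 2) = 2
L (Alice): max(0, -3, -3) = 0
I (Bob): min(4, 2, 0) = 0
Root (Alice): max(-1, -7, 0) = 0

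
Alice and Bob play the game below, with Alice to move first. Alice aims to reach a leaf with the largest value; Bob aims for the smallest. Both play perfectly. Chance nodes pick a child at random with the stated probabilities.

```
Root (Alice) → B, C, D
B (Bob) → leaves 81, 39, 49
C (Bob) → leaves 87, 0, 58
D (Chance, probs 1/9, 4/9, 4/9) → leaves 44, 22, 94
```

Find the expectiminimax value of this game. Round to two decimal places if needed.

56.44

B (Bob): min(81, 39, 49) = 39
C (Bob): min(87, 0, 58) = 0
D (Chance): 1/9·44 + 4/9·22 + 4/9·94 = 56.44
Root (Alice): max(39, 0, 56.44) = 56.44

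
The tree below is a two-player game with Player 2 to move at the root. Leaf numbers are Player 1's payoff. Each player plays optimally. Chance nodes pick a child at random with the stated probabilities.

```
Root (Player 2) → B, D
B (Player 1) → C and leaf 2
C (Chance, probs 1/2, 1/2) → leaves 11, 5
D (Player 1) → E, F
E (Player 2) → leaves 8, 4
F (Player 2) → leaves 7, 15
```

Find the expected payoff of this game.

C (Chance): 1/2·11 + 1/2·5 = 8
B (Player 1): max(8, 2) = 8
E (Player 2): min(8, 4) = 4
F (Player 2): min(7, 15) = 7
D (Player 1): max(4, 7) = 7
Root (Player 2): min(8, 7) = 7

7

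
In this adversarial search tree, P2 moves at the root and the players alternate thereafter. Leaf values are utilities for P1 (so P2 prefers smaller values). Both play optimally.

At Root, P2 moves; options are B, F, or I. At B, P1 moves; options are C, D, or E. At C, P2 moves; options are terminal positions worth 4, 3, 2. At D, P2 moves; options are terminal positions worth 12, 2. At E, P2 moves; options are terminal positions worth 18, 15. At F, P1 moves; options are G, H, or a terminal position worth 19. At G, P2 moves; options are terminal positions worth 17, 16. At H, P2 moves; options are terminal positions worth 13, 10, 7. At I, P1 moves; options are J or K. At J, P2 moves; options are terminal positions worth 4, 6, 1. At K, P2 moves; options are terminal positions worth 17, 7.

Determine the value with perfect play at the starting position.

C (P2): min(4, 3, 2) = 2
D (P2): min(12, 2) = 2
E (P2): min(18, 15) = 15
B (P1): max(2, 2, 15) = 15
G (P2): min(17, 16) = 16
H (P2): min(13, 10, 7) = 7
F (P1): max(16, 7, 19) = 19
J (P2): min(4, 6, 1) = 1
K (P2): min(17, 7) = 7
I (P1): max(1, 7) = 7
Root (P2): min(15, 19, 7) = 7

7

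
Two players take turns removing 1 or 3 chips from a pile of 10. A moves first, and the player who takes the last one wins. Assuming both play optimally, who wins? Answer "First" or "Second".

Mark each pile size as W (mover wins) or L (mover loses):
i:   0  1  2  3  4  5  6  7  8  9 10
     L  W  L  W  L  W  L  W  L  W  L
Position 10 is L, so the second player wins.

Second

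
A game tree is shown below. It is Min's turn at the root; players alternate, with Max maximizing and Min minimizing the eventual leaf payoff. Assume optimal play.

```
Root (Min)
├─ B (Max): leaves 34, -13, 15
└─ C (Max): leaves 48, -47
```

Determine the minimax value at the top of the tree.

B (Max): max(34, -13, 15) = 34
C (Max): max(48, -47) = 48
Root (Min): min(34, 48) = 34

34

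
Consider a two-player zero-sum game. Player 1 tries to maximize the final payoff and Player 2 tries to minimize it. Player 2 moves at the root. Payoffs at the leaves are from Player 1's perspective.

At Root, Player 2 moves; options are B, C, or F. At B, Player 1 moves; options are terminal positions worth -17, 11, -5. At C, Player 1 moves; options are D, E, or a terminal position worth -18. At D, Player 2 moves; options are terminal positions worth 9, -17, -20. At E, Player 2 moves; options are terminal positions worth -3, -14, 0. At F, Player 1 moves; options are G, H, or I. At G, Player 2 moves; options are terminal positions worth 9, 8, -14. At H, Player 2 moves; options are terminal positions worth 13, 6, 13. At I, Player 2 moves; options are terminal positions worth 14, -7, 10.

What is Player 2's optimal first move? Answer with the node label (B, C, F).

B (Player 1): max(-17, 11, -5) = 11
D (Player 2): min(9, -17, -20) = -20
E (Player 2): min(-3, -14, 0) = -14
C (Player 1): max(-20, -14, -18) = -14
G (Player 2): min(9, 8, -14) = -14
H (Player 2): min(13, 6, 13) = 6
I (Player 2): min(14, -7, 10) = -7
F (Player 1): max(-14, 6, -7) = 6
Root (Player 2): min(11, -14, 6) = -14
Player 2 picks the child with the lowest value: C (value -14).

C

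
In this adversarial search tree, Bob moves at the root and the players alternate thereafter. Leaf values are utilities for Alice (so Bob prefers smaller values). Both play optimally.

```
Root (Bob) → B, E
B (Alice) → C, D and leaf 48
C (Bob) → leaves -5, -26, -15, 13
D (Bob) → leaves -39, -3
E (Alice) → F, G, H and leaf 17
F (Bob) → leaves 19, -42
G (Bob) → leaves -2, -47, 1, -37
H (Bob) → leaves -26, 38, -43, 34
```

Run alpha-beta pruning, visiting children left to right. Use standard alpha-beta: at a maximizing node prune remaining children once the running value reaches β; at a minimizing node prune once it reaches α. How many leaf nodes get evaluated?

14

C [α=-∞,β=+∞]: v=-26
D [α=-26,β=+∞]: v=-39 after child 1 ≤ α → α-cutoff, skip 1
B [α=-∞,β=+∞]: v=48
F [α=-∞,β=48]: v=-42
G [α=-42,β=48]: v=-47 after child 2 ≤ α → α-cutoff, skip 2
H [α=-42,β=48]: v=-43 after child 3 ≤ α → α-cutoff, skip 1
E [α=-∞,β=48]: v=17
Root [α=-∞,β=+∞]: v=17
Leaves evaluated: 14 of 18.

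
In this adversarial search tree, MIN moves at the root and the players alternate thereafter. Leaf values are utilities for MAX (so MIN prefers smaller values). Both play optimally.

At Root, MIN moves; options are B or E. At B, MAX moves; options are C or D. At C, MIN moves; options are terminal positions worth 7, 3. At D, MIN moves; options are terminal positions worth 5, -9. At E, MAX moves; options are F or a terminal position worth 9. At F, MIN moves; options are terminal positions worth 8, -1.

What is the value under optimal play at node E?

F: min(8, -1) = -1
E: max(-1, 9) = 9

9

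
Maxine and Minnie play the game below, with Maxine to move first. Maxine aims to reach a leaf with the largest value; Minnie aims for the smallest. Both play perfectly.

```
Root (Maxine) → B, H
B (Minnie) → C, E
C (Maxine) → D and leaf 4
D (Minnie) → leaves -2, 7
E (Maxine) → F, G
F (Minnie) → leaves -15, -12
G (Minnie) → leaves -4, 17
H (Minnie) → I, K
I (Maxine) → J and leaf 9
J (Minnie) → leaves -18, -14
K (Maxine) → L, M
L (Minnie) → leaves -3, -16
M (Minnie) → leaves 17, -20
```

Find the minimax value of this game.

-4

D (Minnie): min(-2, 7) = -2
C (Maxine): max(-2, 4) = 4
F (Minnie): min(-15, -12) = -15
G (Minnie): min(-4, 17) = -4
E (Maxine): max(-15, -4) = -4
B (Minnie): min(4, -4) = -4
J (Minnie): min(-18, -14) = -18
I (Maxine): max(-18, 9) = 9
L (Minnie): min(-3, -16) = -16
M (Minnie): min(17, -20) = -20
K (Maxine): max(-16, -20) = -16
H (Minnie): min(9, -16) = -16
Root (Maxine): max(-4, -16) = -4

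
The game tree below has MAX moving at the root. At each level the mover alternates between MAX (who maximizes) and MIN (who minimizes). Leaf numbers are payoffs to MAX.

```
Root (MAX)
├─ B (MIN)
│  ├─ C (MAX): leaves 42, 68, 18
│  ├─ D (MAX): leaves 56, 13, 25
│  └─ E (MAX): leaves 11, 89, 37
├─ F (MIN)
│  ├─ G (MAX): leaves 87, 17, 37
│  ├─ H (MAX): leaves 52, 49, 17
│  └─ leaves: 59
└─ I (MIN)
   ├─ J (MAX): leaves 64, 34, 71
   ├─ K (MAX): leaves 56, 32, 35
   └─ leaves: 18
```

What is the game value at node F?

G: max(87, 17, 37) = 87
H: max(52, 49, 17) = 52
F: min(87, 52, 59) = 52

52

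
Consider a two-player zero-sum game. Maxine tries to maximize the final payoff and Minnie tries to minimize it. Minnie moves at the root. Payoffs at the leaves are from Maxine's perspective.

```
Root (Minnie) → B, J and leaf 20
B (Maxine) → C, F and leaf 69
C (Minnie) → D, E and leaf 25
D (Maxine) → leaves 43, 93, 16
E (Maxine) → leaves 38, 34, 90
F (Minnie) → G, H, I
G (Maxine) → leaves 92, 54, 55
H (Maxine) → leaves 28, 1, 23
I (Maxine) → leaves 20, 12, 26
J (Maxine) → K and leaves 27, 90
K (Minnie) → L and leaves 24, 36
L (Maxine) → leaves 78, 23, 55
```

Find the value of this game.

D (Maxine): max(43, 93, 16) = 93
E (Maxine): max(38, 34, 90) = 90
C (Minnie): min(93, 90, 25) = 25
G (Maxine): max(92, 54, 55) = 92
H (Maxine): max(28, 1, 23) = 28
I (Maxine): max(20, 12, 26) = 26
F (Minnie): min(92, 28, 26) = 26
B (Maxine): max(25, 26, 69) = 69
L (Maxine): max(78, 23, 55) = 78
K (Minnie): min(78, 24, 36) = 24
J (Maxine): max(24, 27, 90) = 90
Root (Minnie): min(69, 90, 20) = 20

20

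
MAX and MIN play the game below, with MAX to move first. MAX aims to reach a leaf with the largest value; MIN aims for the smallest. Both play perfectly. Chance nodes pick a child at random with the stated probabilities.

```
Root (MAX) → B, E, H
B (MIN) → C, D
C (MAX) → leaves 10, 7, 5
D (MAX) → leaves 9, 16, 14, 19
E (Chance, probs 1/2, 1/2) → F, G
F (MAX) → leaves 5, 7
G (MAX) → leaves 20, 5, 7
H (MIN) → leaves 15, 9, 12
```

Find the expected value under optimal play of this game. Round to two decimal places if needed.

C (MAX): max(10, 7, 5) = 10
D (MAX): max(9, 16, 14, 19) = 19
B (MIN): min(10, 19) = 10
F (MAX): max(5, 7) = 7
G (MAX): max(20, 5, 7) = 20
E (Chance): 1/2·7 + 1/2·20 = 13.5
H (MIN): min(15, 9, 12) = 9
Root (MAX): max(10, 13.5, 9) = 13.5

13.5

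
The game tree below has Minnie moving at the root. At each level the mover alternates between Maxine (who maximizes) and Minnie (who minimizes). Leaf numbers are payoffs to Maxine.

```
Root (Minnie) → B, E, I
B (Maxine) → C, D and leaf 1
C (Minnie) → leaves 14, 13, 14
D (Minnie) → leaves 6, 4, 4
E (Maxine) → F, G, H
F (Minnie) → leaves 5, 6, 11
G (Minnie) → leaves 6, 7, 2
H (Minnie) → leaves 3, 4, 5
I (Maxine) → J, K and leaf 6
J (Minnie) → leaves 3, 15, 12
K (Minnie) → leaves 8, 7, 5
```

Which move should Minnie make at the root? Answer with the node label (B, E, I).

E

C (Minnie): min(14, 13, 14) = 13
D (Minnie): min(6, 4, 4) = 4
B (Maxine): max(13, 4, 1) = 13
F (Minnie): min(5, 6, 11) = 5
G (Minnie): min(6, 7, 2) = 2
H (Minnie): min(3, 4, 5) = 3
E (Maxine): max(5, 2, 3) = 5
J (Minnie): min(3, 15, 12) = 3
K (Minnie): min(8, 7, 5) = 5
I (Maxine): max(3, 5, 6) = 6
Root (Minnie): min(13, 5, 6) = 5
Minnie picks the child with the lowest value: E (value 5).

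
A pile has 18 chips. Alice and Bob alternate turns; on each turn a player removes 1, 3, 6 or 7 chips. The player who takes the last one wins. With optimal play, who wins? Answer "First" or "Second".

Compute winning (W) and losing (L) positions by backward induction:
i:   0  1  2  3  4  5  6  7  8  9 10 11 12 13 14 15 16 17 18
     L  W  L  W  L  W  W  W  W  W  W  W  L  W  L  W  L  W  W
Position 18 is W, so the first player wins.

First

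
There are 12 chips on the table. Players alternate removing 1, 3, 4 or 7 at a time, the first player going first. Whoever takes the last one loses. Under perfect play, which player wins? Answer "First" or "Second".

Positions where the player to move wins (W) vs loses (L):
i:   0  1  2  3  4  5  6  7  8  9 10 11 12
     W  L  W  L  W  W  W  W  W  L  W  L  W
Position 12 is W, so the first player wins.

First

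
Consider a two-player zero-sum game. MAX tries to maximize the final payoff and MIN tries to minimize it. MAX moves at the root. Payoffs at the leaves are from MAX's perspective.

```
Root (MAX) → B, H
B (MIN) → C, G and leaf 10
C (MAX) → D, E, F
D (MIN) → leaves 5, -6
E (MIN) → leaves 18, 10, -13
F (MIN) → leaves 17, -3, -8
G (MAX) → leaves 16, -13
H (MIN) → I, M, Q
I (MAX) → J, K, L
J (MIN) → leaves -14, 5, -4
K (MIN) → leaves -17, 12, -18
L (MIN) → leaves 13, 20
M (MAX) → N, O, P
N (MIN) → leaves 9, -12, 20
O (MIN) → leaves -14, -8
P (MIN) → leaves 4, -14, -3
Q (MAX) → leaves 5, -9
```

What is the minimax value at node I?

J: min(-14, 5, -4) = -14
K: min(-17, 12, -18) = -18
L: min(13, 20) = 13
I: max(-14, -18, 13) = 13

13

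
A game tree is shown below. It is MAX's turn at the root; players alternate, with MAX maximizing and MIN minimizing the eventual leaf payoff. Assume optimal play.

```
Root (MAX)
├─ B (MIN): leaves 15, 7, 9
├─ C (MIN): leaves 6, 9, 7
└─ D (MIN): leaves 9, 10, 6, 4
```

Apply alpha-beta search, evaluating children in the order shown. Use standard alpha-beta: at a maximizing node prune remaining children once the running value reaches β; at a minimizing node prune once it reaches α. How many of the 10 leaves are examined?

B [α=-∞,β=+∞]: v=7
C [α=7,β=+∞]: v=6 after child 1 ≤ α → α-cutoff, skip 2
D [α=7,β=+∞]: v=6 after child 3 ≤ α → α-cutoff, skip 1
Root [α=-∞,β=+∞]: v=7
Leaves evaluated: 7 of 10.

7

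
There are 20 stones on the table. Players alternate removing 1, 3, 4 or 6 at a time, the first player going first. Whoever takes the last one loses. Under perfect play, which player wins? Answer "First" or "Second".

First

i:   0  1  2  3  4  5  6  7  8  9 10 11 12 13 14 15 16 17 18 19 20
     W  L  W  L  W  W  W  W  L  W  L  W  W  W  W  L  W  L  W  W  W
Position 20 is W, so the first player wins.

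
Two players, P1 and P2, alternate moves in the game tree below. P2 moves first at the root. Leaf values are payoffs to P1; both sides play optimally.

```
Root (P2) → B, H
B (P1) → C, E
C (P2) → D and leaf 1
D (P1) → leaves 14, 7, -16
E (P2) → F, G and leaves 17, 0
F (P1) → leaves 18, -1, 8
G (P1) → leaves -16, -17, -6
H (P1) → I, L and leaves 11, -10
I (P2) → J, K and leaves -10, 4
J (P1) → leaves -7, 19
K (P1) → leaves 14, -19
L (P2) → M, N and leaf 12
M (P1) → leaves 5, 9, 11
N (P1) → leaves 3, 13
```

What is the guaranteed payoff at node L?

M: max(5, 9, 11) = 11
N: max(3, 13) = 13
L: min(11, 13, 12) = 11

11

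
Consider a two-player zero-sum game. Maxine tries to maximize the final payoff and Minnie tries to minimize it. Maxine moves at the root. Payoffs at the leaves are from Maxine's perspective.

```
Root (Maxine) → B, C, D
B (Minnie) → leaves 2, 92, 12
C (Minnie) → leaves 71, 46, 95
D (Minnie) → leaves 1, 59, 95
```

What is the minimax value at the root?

B (Minnie): min(2, 92, 12) = 2
C (Minnie): min(71, 46, 95) = 46
D (Minnie): min(1, 59, 95) = 1
Root (Maxine): max(2, 46, 1) = 46

46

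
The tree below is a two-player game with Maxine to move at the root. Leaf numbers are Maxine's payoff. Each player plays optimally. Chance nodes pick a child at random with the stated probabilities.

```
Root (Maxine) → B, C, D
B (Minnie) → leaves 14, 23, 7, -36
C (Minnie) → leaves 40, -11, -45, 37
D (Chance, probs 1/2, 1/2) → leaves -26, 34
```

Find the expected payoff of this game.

4

B (Minnie): min(14, 23, 7, -36) = -36
C (Minnie): min(40, -11, -45, 37) = -45
D (Chance): 1/2·-26 + 1/2·34 = 4
Root (Maxine): max(-36, -45, 4) = 4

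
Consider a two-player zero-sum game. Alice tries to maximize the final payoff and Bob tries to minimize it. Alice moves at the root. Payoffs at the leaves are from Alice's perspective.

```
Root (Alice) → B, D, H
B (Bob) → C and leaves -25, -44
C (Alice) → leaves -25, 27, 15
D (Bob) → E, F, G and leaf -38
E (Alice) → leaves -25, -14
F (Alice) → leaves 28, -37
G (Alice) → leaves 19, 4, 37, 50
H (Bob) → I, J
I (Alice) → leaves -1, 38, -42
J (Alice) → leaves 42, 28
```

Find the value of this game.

C (Alice): max(-25, 27, 15) = 27
B (Bob): min(27, -25, -44) = -44
E (Alice): max(-25, -14) = -14
F (Alice): max(28, -37) = 28
G (Alice): max(19, 4, 37, 50) = 50
D (Bob): min(-14, 28, 50, -38) = -38
I (Alice): max(-1, 38, -42) = 38
J (Alice): max(42, 28) = 42
H (Bob): min(38, 42) = 38
Root (Alice): max(-44, -38, 38) = 38

38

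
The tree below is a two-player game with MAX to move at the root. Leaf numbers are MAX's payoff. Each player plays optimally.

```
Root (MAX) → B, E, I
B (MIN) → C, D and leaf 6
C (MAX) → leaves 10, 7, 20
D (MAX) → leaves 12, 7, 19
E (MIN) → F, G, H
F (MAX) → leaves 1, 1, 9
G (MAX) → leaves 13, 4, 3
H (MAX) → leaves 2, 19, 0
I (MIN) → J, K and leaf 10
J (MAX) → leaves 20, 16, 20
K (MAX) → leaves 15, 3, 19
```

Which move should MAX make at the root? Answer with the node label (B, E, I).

I

C (MAX): max(10, 7, 20) = 20
D (MAX): max(12, 7, 19) = 19
B (MIN): min(20, 19, 6) = 6
F (MAX): max(1, 1, 9) = 9
G (MAX): max(13, 4, 3) = 13
H (MAX): max(2, 19, 0) = 19
E (MIN): min(9, 13, 19) = 9
J (MAX): max(20, 16, 20) = 20
K (MAX): max(15, 3, 19) = 19
I (MIN): min(20, 19, 10) = 10
Root (MAX): max(6, 9, 10) = 10
MAX picks the child with the highest value: I (value 10).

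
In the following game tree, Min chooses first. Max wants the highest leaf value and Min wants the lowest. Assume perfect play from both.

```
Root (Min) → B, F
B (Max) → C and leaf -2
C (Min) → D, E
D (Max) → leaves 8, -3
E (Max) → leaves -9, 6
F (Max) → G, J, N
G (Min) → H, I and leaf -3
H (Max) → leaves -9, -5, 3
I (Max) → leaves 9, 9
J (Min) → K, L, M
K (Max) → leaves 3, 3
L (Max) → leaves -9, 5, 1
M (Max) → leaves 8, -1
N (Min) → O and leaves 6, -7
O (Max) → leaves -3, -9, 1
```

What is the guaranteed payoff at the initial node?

3

D (Max): max(8, -3) = 8
E (Max): max(-9, 6) = 6
C (Min): min(8, 6) = 6
B (Max): max(6, -2) = 6
H (Max): max(-9, -5, 3) = 3
I (Max): max(9, 9) = 9
G (Min): min(3, 9, -3) = -3
K (Max): max(3, 3) = 3
L (Max): max(-9, 5, 1) = 5
M (Max): max(8, -1) = 8
J (Min): min(3, 5, 8) = 3
O (Max): max(-3, -9, 1) = 1
N (Min): min(1, 6, -7) = -7
F (Max): max(-3, 3, -7) = 3
Root (Min): min(6, 3) = 3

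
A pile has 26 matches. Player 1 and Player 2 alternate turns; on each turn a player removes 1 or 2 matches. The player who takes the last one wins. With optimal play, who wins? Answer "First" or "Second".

Positions where the player to move wins (W) vs loses (L):
i:   0  1  2  3  4  5  6  7  8  9 10 11 12 13 14 15 16 17 18 19 20 21 22 23 24 25 26
     L  W  W  L  W  W  L  W  W  L  W  W  L  W  W  L  W  W  L  W  W  L  W  W  L  W  W
Position 26 is W, so the first player wins.

First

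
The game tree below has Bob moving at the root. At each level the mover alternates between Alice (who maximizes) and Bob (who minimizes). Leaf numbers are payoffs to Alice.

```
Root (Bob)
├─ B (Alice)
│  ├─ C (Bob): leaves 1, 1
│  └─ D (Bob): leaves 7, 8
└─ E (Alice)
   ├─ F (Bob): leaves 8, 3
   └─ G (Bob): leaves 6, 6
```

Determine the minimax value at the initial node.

C (Bob): min(1, 1) = 1
D (Bob): min(7, 8) = 7
B (Alice): max(1, 7) = 7
F (Bob): min(8, 3) = 3
G (Bob): min(6, 6) = 6
E (Alice): max(3, 6) = 6
Root (Bob): min(7, 6) = 6

6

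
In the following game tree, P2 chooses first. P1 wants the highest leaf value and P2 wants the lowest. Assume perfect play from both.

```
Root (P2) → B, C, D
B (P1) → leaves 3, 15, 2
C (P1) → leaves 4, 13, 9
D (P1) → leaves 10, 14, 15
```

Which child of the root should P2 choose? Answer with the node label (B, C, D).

B (P1): max(3, 15, 2) = 15
C (P1): max(4, 13, 9) = 13
D (P1): max(10, 14, 15) = 15
Root (P2): min(15, 13, 15) = 13
P2 picks the child with the lowest value: C (value 13).

C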